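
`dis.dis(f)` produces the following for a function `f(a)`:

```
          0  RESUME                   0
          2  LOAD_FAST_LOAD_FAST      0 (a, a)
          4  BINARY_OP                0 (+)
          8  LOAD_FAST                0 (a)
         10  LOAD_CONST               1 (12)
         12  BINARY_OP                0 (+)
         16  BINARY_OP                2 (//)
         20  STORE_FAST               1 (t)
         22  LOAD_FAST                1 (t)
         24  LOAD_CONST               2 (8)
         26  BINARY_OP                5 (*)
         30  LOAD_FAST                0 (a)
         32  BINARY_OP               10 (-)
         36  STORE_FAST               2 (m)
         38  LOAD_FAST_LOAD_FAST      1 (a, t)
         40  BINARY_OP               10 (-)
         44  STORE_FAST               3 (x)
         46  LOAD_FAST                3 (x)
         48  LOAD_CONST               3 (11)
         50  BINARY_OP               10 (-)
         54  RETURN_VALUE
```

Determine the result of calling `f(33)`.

21

LOAD_FAST_LOAD_FAST a,a → push 33,33. Stack: [33, 33]
BINARY_OP + → 33 + 33 = 66. Stack: [66]
LOAD_FAST a → push 33. Stack: [66, 33]
LOAD_CONST → push 12. Stack: [66, 33, 12]
BINARY_OP + → 33 + 12 = 45. Stack: [66, 45]
BINARY_OP // → 66 // 45 = 1. Stack: [1]
STORE_FAST t → t=1. Stack: []
LOAD_FAST t → push 1. Stack: [1]
LOAD_CONST → push 8. Stack: [1, 8]
BINARY_OP * → 1 * 8 = 8. Stack: [8]
LOAD_FAST a → push 33. Stack: [8, 33]
BINARY_OP - → 8 - 33 = -25. Stack: [-25]
STORE_FAST m → m=-25. Stack: []
LOAD_FAST_LOAD_FAST a,t → push 33,1. Stack: [33, 1]
BINARY_OP - → 33 - 1 = 32. Stack: [32]
STORE_FAST x → x=32. Stack: []
LOAD_FAST x → push 32. Stack: [32]
LOAD_CONST → push 11. Stack: [32, 11]
BINARY_OP - → 32 - 11 = 21. Stack: [21]
RETURN_VALUE → return 21.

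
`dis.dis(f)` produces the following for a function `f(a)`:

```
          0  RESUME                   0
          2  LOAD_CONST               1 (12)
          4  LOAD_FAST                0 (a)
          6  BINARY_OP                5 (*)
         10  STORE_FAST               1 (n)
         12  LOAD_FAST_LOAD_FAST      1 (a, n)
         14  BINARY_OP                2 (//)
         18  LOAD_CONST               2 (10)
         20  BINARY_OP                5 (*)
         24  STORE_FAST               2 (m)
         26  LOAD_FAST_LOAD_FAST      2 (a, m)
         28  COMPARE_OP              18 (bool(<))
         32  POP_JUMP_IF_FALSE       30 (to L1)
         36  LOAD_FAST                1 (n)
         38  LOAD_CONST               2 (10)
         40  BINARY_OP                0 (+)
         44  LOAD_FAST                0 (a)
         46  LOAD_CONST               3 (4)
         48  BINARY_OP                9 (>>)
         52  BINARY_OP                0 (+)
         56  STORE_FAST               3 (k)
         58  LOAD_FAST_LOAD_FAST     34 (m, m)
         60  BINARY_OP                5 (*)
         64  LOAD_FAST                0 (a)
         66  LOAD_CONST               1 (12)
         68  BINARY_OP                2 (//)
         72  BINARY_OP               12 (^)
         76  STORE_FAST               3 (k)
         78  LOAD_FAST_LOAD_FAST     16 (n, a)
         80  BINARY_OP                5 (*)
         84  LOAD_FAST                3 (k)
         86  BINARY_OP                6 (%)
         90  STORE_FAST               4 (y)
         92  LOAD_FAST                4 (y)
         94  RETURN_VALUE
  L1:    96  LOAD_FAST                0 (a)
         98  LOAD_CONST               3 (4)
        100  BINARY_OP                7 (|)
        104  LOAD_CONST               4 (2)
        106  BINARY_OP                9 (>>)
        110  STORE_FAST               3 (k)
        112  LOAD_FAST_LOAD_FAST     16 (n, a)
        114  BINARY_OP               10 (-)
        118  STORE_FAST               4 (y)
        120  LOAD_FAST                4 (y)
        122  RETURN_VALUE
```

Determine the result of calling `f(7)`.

77

LOAD_CONST → push 12. Stack: [12]
LOAD_FAST a → push 7. Stack: [12, 7]
BINARY_OP * → 12 * 7 = 84. Stack: [84]
STORE_FAST n → n=84. Stack: []
LOAD_FAST_LOAD_FAST a,n → push 7,84. Stack: [7, 84]
BINARY_OP // → 7 // 84 = 0. Stack: [0]
LOAD_CONST → push 10. Stack: [0, 10]
BINARY_OP * → 0 * 10 = 0. Stack: [0]
STORE_FAST m → m=0. Stack: []
LOAD_FAST_LOAD_FAST a,m → push 7,0. Stack: [7, 0]
COMPARE_OP bool(<) → 7 vs 0 = False. Stack: [False]
POP_JUMP_IF_FALSE → pop False; jump. Stack: []
LOAD_FAST a → push 7. Stack: [7]
LOAD_CONST → push 4. Stack: [7, 4]
BINARY_OP | → 7 | 4 = 7. Stack: [7]
LOAD_CONST → push 2. Stack: [7, 2]
BINARY_OP >> → 7 >> 2 = 1. Stack: [1]
STORE_FAST k → k=1. Stack: []
LOAD_FAST_LOAD_FAST n,a → push 84,7. Stack: [84, 7]
BINARY_OP - → 84 - 7 = 77. Stack: [77]
STORE_FAST y → y=77. Stack: []
LOAD_FAST y → push 77. Stack: [77]
RETURN_VALUE → return 77.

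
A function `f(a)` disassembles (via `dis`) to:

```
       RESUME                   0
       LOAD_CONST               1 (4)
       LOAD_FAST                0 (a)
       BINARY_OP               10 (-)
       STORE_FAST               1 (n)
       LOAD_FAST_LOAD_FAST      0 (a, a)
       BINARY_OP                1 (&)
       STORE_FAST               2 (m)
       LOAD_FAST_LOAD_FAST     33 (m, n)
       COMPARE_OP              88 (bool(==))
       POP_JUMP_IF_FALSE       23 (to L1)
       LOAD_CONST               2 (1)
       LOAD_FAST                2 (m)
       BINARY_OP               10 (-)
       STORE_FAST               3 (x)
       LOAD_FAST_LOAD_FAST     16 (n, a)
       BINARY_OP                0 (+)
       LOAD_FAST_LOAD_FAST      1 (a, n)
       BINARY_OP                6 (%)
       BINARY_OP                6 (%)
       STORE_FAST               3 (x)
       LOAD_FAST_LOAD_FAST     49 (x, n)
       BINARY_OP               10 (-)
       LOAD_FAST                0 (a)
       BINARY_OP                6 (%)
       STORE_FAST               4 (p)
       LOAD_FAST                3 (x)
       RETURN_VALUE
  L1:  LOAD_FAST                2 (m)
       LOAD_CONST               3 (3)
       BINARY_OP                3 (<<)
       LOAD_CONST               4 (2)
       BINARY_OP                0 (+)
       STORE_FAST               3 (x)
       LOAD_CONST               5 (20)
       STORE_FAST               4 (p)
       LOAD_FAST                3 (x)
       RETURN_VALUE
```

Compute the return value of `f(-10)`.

LOAD_CONST → push 4. Stack: [4]
LOAD_FAST a → push -10. Stack: [4, -10]
BINARY_OP - → 4 - -10 = 14. Stack: [14]
STORE_FAST n → n=14. Stack: []
LOAD_FAST_LOAD_FAST a,a → push -10,-10. Stack: [-10, -10]
BINARY_OP & → -10 & -10 = -10. Stack: [-10]
STORE_FAST m → m=-10. Stack: []
LOAD_FAST_LOAD_FAST m,n → push -10,14. Stack: [-10, 14]
COMPARE_OP bool(==) → -10 vs 14 = False. Stack: [False]
POP_JUMP_IF_FALSE → pop False; jump. Stack: []
LOAD_FAST m → push -10. Stack: [-10]
LOAD_CONST → push 3. Stack: [-10, 3]
BINARY_OP << → -10 << 3 = -80. Stack: [-80]
LOAD_CONST → push 2. Stack: [-80, 2]
BINARY_OP + → -80 + 2 = -78. Stack: [-78]
STORE_FAST x → x=-78. Stack: []
LOAD_CONST → push 20. Stack: [20]
STORE_FAST p → p=20. Stack: []
LOAD_FAST x → push -78. Stack: [-78]
RETURN_VALUE → return -78.

-78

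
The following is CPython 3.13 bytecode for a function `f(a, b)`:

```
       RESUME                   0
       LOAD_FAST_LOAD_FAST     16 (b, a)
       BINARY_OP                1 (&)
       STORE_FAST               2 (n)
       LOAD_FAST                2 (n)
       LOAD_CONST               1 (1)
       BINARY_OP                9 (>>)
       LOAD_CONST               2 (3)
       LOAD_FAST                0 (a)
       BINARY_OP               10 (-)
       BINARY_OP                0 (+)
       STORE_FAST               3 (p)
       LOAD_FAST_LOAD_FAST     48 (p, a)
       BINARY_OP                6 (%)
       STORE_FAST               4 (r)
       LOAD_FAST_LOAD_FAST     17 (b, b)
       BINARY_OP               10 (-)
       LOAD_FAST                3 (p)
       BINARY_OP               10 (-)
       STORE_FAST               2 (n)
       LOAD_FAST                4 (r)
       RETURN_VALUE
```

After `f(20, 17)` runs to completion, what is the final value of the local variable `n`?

LOAD_FAST_LOAD_FAST b,a → push 17,20. Stack: [17, 20]
BINARY_OP & → 17 & 20 = 16. Stack: [16]
STORE_FAST n → n=16. Stack: []
LOAD_FAST n → push 16. Stack: [16]
LOAD_CONST → push 1. Stack: [16, 1]
BINARY_OP >> → 16 >> 1 = 8. Stack: [8]
LOAD_CONST → push 3. Stack: [8, 3]
LOAD_FAST a → push 20. Stack: [8, 3, 20]
BINARY_OP - → 3 - 20 = -17. Stack: [8, -17]
BINARY_OP + → 8 + -17 = -9. Stack: [-9]
STORE_FAST p → p=-9. Stack: []
LOAD_FAST_LOAD_FAST p,a → push -9,20. Stack: [-9, 20]
BINARY_OP % → -9 % 20 = 11. Stack: [11]
STORE_FAST r → r=11. Stack: []
LOAD_FAST_LOAD_FAST b,b → push 17,17. Stack: [17, 17]
BINARY_OP - → 17 - 17 = 0. Stack: [0]
LOAD_FAST p → push -9. Stack: [0, -9]
BINARY_OP - → 0 - -9 = 9. Stack: [9]
STORE_FAST n → n=9. Stack: []
LOAD_FAST r → push 11. Stack: [11]
RETURN_VALUE → return 11.

9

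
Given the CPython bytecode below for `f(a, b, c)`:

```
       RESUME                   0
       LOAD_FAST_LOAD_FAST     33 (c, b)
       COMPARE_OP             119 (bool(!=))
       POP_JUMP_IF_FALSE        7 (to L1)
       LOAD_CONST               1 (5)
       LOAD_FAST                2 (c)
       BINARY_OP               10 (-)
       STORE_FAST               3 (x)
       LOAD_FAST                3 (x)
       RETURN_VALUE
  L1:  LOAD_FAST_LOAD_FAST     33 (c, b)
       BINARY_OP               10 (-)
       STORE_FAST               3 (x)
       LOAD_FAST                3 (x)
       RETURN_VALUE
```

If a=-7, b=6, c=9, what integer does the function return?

LOAD_FAST_LOAD_FAST c,b → push 9,6. Stack: [9, 6]
COMPARE_OP bool(!=) → 9 vs 6 = True. Stack: [True]
POP_JUMP_IF_FALSE → pop True; no jump. Stack: []
LOAD_CONST → push 5. Stack: [5]
LOAD_FAST c → push 9. Stack: [5, 9]
BINARY_OP - → 5 - 9 = -4. Stack: [-4]
STORE_FAST x → x=-4. Stack: []
LOAD_FAST x → push -4. Stack: [-4]
RETURN_VALUE → return -4.

-4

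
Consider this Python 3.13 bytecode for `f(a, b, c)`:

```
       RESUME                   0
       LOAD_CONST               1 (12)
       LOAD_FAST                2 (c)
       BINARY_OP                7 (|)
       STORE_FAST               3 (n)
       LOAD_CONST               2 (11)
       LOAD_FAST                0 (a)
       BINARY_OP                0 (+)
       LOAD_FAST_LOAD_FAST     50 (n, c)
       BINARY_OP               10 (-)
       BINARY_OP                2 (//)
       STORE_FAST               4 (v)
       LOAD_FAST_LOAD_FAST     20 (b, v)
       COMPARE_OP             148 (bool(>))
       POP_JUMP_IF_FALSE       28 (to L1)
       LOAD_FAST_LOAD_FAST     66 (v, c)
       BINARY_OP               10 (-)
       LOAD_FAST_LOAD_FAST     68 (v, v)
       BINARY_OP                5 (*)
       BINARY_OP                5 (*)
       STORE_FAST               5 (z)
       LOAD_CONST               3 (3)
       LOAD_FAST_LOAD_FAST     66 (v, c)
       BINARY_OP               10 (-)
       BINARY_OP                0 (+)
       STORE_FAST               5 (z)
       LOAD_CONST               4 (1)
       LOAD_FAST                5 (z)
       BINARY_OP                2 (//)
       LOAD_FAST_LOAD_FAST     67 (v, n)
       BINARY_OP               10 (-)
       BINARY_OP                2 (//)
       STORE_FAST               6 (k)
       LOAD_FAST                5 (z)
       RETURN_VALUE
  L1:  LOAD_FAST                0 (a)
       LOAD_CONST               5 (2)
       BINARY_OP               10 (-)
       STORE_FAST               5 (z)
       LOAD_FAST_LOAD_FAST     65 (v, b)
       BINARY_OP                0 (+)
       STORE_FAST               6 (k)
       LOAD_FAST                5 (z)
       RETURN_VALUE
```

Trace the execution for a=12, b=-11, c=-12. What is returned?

LOAD_CONST → push 12. Stack: [12]
LOAD_FAST c → push -12. Stack: [12, -12]
BINARY_OP | → 12 | -12 = -4. Stack: [-4]
STORE_FAST n → n=-4. Stack: []
LOAD_CONST → push 11. Stack: [11]
LOAD_FAST a → push 12. Stack: [11, 12]
BINARY_OP + → 11 + 12 = 23. Stack: [23]
LOAD_FAST_LOAD_FAST n,c → push -4,-12. Stack: [23, -4, -12]
BINARY_OP - → -4 - -12 = 8. Stack: [23, 8]
BINARY_OP // → 23 // 8 = 2. Stack: [2]
STORE_FAST v → v=2. Stack: []
LOAD_FAST_LOAD_FAST b,v → push -11,2. Stack: [-11, 2]
COMPARE_OP bool(>) → -11 vs 2 = False. Stack: [False]
POP_JUMP_IF_FALSE → pop False; jump. Stack: []
LOAD_FAST a → push 12. Stack: [12]
LOAD_CONST → push 2. Stack: [12, 2]
BINARY_OP - → 12 - 2 = 10. Stack: [10]
STORE_FAST z → z=10. Stack: []
LOAD_FAST_LOAD_FAST v,b → push 2,-11. Stack: [2, -11]
BINARY_OP + → 2 + -11 = -9. Stack: [-9]
STORE_FAST k → k=-9. Stack: []
LOAD_FAST z → push 10. Stack: [10]
RETURN_VALUE → return 10.

10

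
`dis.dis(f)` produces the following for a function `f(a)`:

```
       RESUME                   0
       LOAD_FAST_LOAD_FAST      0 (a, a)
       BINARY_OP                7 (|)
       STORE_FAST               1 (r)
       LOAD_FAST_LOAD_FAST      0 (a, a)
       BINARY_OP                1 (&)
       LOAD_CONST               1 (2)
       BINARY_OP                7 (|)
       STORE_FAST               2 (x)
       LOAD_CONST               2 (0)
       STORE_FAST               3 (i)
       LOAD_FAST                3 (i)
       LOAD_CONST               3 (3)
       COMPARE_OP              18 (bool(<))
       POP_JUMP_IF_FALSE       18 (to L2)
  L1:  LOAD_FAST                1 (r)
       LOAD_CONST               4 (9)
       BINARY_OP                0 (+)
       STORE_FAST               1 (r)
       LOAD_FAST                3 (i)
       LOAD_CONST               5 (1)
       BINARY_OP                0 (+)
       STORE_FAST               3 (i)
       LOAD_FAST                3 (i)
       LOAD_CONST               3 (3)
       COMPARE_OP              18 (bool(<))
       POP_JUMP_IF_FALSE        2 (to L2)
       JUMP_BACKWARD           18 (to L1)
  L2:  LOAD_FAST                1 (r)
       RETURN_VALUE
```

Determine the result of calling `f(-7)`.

LOAD_FAST_LOAD_FAST a,a → push -7,-7. Stack: [-7, -7]
BINARY_OP | → -7 | -7 = -7. Stack: [-7]
STORE_FAST r → r=-7. Stack: []
LOAD_FAST_LOAD_FAST a,a → push -7,-7. Stack: [-7, -7]
BINARY_OP & → -7 & -7 = -7. Stack: [-7]
LOAD_CONST → push 2. Stack: [-7, 2]
BINARY_OP | → -7 | 2 = -5. Stack: [-5]
STORE_FAST x → x=-5. Stack: []
LOAD_CONST → push 0. Stack: [0]
STORE_FAST i → i=0. Stack: []
LOAD_FAST i → push 0. Stack: [0]
LOAD_CONST → push 3. Stack: [0, 3]
COMPARE_OP bool(<) → 0 vs 3 = True. Stack: [True]
POP_JUMP_IF_FALSE → pop True; no jump. Stack: []
LOAD_FAST r → push -7. Stack: [-7]
LOAD_CONST → push 9. Stack: [-7, 9]
BINARY_OP + → -7 + 9 = 2. Stack: [2]
STORE_FAST r → r=2. Stack: []
LOAD_FAST i → push 0. Stack: [0]
LOAD_CONST → push 1. Stack: [0, 1]
BINARY_OP + → 0 + 1 = 1. Stack: [1]
STORE_FAST i → i=1. Stack: []
LOAD_FAST i → push 1. Stack: [1]
LOAD_CONST → push 3. Stack: [1, 3]
COMPARE_OP bool(<) → 1 vs 3 = True. Stack: [True]
POP_JUMP_IF_FALSE → pop True; no jump. Stack: []
LOAD_FAST r → push 2. Stack: [2]
LOAD_CONST → push 9. Stack: [2, 9]
BINARY_OP + → 2 + 9 = 11. Stack: [11]
STORE_FAST r → r=11. Stack: []
LOAD_FAST i → push 1. Stack: [1]
LOAD_CONST → push 1. Stack: [1, 1]
BINARY_OP + → 1 + 1 = 2. Stack: [2]
STORE_FAST i → i=2. Stack: []
LOAD_FAST i → push 2. Stack: [2]
LOAD_CONST → push 3. Stack: [2, 3]
COMPARE_OP bool(<) → 2 vs 3 = True. Stack: [True]
POP_JUMP_IF_FALSE → pop True; no jump. Stack: []
LOAD_FAST r → push 11. Stack: [11]
LOAD_CONST → push 9. Stack: [11, 9]
BINARY_OP + → 11 + 9 = 20. Stack: [20]
STORE_FAST r → r=20. Stack: []
LOAD_FAST i → push 2. Stack: [2]
LOAD_CONST → push 1. Stack: [2, 1]
BINARY_OP + → 2 + 1 = 3. Stack: [3]
STORE_FAST i → i=3. Stack: []
LOAD_FAST i → push 3. Stack: [3]
LOAD_CONST → push 3. Stack: [3, 3]
COMPARE_OP bool(<) → 3 vs 3 = False. Stack: [False]
POP_JUMP_IF_FALSE → pop False; jump. Stack: []
LOAD_FAST r → push 20. Stack: [20]
RETURN_VALUE → return 20.

20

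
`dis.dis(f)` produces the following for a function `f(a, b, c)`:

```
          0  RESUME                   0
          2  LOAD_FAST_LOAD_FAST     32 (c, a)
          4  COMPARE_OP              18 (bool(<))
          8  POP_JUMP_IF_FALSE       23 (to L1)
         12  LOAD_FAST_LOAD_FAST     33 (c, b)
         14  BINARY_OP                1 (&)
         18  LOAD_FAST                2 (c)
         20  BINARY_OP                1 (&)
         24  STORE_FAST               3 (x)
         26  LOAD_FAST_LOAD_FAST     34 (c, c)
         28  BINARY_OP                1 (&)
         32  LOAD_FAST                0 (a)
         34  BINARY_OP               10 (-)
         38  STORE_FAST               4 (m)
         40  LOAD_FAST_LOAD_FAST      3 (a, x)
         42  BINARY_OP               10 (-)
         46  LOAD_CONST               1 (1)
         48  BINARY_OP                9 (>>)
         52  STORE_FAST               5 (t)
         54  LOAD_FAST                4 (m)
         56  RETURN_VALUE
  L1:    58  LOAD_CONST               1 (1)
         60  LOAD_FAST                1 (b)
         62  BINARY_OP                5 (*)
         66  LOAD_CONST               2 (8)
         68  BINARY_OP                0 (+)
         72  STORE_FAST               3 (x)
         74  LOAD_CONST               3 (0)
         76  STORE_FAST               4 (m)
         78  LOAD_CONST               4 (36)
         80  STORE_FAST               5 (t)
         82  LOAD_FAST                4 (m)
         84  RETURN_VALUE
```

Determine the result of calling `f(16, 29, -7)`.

LOAD_FAST_LOAD_FAST c,a → push -7,16. Stack: [-7, 16]
COMPARE_OP bool(<) → -7 vs 16 = True. Stack: [True]
POP_JUMP_IF_FALSE → pop True; no jump. Stack: []
LOAD_FAST_LOAD_FAST c,b → push -7,29. Stack: [-7, 29]
BINARY_OP & → -7 & 29 = 25. Stack: [25]
LOAD_FAST c → push -7. Stack: [25, -7]
BINARY_OP & → 25 & -7 = 25. Stack: [25]
STORE_FAST x → x=25. Stack: []
LOAD_FAST_LOAD_FAST c,c → push -7,-7. Stack: [-7, -7]
BINARY_OP & → -7 & -7 = -7. Stack: [-7]
LOAD_FAST a → push 16. Stack: [-7, 16]
BINARY_OP - → -7 - 16 = -23. Stack: [-23]
STORE_FAST m → m=-23. Stack: []
LOAD_FAST_LOAD_FAST a,x → push 16,25. Stack: [16, 25]
BINARY_OP - → 16 - 25 = -9. Stack: [-9]
LOAD_CONST → push 1. Stack: [-9, 1]
BINARY_OP >> → -9 >> 1 = -5. Stack: [-5]
STORE_FAST t → t=-5. Stack: []
LOAD_FAST m → push -23. Stack: [-23]
RETURN_VALUE → return -23.

-23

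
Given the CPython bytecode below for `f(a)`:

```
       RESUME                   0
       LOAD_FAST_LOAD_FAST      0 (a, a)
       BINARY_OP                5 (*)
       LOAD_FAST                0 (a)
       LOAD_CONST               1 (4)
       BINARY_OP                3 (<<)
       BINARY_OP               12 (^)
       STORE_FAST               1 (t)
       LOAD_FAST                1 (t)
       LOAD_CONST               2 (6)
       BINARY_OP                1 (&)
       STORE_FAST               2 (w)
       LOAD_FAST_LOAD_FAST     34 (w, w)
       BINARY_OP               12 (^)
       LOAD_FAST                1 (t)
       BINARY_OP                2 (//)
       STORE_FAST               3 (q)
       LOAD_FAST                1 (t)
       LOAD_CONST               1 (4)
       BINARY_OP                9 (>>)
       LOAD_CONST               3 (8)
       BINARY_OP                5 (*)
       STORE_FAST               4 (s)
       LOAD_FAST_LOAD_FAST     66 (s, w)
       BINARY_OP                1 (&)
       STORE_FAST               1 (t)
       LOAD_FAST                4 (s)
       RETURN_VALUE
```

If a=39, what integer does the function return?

LOAD_FAST_LOAD_FAST a,a → push 39,39. Stack: [39, 39]
BINARY_OP * → 39 * 39 = 1521. Stack: [1521]
LOAD_FAST a → push 39. Stack: [1521, 39]
LOAD_CONST → push 4. Stack: [1521, 39, 4]
BINARY_OP << → 39 << 4 = 624. Stack: [1521, 624]
BINARY_OP ^ → 1521 ^ 624 = 1921. Stack: [1921]
STORE_FAST t → t=1921. Stack: []
LOAD_FAST t → push 1921. Stack: [1921]
LOAD_CONST → push 6. Stack: [1921, 6]
BINARY_OP & → 1921 & 6 = 0. Stack: [0]
STORE_FAST w → w=0. Stack: []
LOAD_FAST_LOAD_FAST w,w → push 0,0. Stack: [0, 0]
BINARY_OP ^ → 0 ^ 0 = 0. Stack: [0]
LOAD_FAST t → push 1921. Stack: [0, 1921]
BINARY_OP // → 0 // 1921 = 0. Stack: [0]
STORE_FAST q → q=0. Stack: []
LOAD_FAST t → push 1921. Stack: [1921]
LOAD_CONST → push 4. Stack: [1921, 4]
BINARY_OP >> → 1921 >> 4 = 120. Stack: [120]
LOAD_CONST → push 8. Stack: [120, 8]
BINARY_OP * → 120 * 8 = 960. Stack: [960]
STORE_FAST s → s=960. Stack: []
LOAD_FAST_LOAD_FAST s,w → push 960,0. Stack: [960, 0]
BINARY_OP & → 960 & 0 = 0. Stack: [0]
STORE_FAST t → t=0. Stack: []
LOAD_FAST s → push 960. Stack: [960]
RETURN_VALUE → return 960.

960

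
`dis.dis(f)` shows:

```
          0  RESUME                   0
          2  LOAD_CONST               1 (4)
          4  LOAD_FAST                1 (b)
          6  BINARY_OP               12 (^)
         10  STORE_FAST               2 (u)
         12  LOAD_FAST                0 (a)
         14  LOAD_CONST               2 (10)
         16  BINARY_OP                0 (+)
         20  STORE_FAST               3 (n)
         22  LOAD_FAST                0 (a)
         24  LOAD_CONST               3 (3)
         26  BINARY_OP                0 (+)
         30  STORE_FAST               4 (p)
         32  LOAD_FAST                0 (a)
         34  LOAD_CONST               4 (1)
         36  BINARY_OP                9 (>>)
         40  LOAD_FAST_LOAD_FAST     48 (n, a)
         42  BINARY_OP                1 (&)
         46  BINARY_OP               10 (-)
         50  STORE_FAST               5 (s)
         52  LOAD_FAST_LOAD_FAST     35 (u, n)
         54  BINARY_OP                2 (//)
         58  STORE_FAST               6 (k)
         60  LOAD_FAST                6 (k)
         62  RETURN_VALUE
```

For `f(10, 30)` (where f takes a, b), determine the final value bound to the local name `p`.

13

LOAD_CONST → push 4. Stack: [4]
LOAD_FAST b → push 30. Stack: [4, 30]
BINARY_OP ^ → 4 ^ 30 = 26. Stack: [26]
STORE_FAST u → u=26. Stack: []
LOAD_FAST a → push 10. Stack: [10]
LOAD_CONST → push 10. Stack: [10, 10]
BINARY_OP + → 10 + 10 = 20. Stack: [20]
STORE_FAST n → n=20. Stack: []
LOAD_FAST a → push 10. Stack: [10]
LOAD_CONST → push 3. Stack: [10, 3]
BINARY_OP + → 10 + 3 = 13. Stack: [13]
STORE_FAST p → p=13. Stack: []
LOAD_FAST a → push 10. Stack: [10]
LOAD_CONST → push 1. Stack: [10, 1]
BINARY_OP >> → 10 >> 1 = 5. Stack: [5]
LOAD_FAST_LOAD_FAST n,a → push 20,10. Stack: [5, 20, 10]
BINARY_OP & → 20 & 10 = 0. Stack: [5, 0]
BINARY_OP - → 5 - 0 = 5. Stack: [5]
STORE_FAST s → s=5. Stack: []
LOAD_FAST_LOAD_FAST u,n → push 26,20. Stack: [26, 20]
BINARY_OP // → 26 // 20 = 1. Stack: [1]
STORE_FAST k → k=1. Stack: []
LOAD_FAST k → push 1. Stack: [1]
RETURN_VALUE → return 1.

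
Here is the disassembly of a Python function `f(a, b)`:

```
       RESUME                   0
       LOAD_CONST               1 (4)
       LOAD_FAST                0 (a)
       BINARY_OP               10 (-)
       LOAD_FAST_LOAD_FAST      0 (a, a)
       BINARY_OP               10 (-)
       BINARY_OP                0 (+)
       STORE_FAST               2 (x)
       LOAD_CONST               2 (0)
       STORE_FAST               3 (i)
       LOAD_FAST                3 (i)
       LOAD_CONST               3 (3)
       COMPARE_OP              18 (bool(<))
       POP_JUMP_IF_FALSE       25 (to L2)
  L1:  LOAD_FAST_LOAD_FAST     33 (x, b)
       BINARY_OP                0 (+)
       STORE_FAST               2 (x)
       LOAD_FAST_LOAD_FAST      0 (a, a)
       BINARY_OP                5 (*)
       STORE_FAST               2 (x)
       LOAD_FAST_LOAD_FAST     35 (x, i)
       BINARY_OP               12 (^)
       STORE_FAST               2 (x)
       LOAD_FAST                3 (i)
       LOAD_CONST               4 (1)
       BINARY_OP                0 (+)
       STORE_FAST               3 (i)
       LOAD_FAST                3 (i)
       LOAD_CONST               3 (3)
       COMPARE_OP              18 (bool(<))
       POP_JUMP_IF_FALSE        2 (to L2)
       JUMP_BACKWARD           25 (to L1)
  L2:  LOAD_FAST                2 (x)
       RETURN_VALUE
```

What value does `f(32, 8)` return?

1026

LOAD_CONST → push 4
LOAD_FAST a → push 32
BINARY_OP - → 4 - 32 = -28
LOAD_FAST_LOAD_FAST a,a → push 32,32
BINARY_OP - → 32 - 32 = 0
BINARY_OP + → -28 + 0 = -28
STORE_FAST x → x=-28
LOAD_CONST → push 0
STORE_FAST i → i=0
LOAD_FAST i → push 0
LOAD_CONST → push 3
COMPARE_OP bool(<) → 0 vs 3 = True
POP_JUMP_IF_FALSE → pop True; no jump
LOAD_FAST_LOAD_FAST x,b → push -28,8
BINARY_OP + → -28 + 8 = -20
STORE_FAST x → x=-20
LOAD_FAST_LOAD_FAST a,a → push 32,32
BINARY_OP * → 32 * 32 = 1024
STORE_FAST x → x=1024
LOAD_FAST_LOAD_FAST x,i → push 1024,0
BINARY_OP ^ → 1024 ^ 0 = 1024
STORE_FAST x → x=1024
LOAD_FAST i → push 0
LOAD_CONST → push 1
BINARY_OP + → 0 + 1 = 1
STORE_FAST i → i=1
LOAD_FAST i → push 1
LOAD_CONST → push 3
COMPARE_OP bool(<) → 1 vs 3 = True
POP_JUMP_IF_FALSE → pop True; no jump
LOAD_FAST_LOAD_FAST x,b → push 1024,8
BINARY_OP + → 1024 + 8 = 1032
STORE_FAST x → x=1032
LOAD_FAST_LOAD_FAST a,a → push 32,32
BINARY_OP * → 32 * 32 = 1024
STORE_FAST x → x=1024
LOAD_FAST_LOAD_FAST x,i → push 1024,1
BINARY_OP ^ → 1024 ^ 1 = 1025
STORE_FAST x → x=1025
LOAD_FAST i → push 1
LOAD_CONST → push 1
BINARY_OP + → 1 + 1 = 2
STORE_FAST i → i=2
LOAD_FAST i → push 2
LOAD_CONST → push 3
COMPARE_OP bool(<) → 2 vs 3 = True
POP_JUMP_IF_FALSE → pop True; no jump
LOAD_FAST_LOAD_FAST x,b → push 1025,8
BINARY_OP + → 1025 + 8 = 1033
STORE_FAST x → x=1033
LOAD_FAST_LOAD_FAST a,a → push 32,32
BINARY_OP * → 32 * 32 = 1024
STORE_FAST x → x=1024
LOAD_FAST_LOAD_FAST x,i → push 1024,2
BINARY_OP ^ → 1024 ^ 2 = 1026
STORE_FAST x → x=1026
LOAD_FAST i → push 2
LOAD_CONST → push 1
BINARY_OP + → 2 + 1 = 3
STORE_FAST i → i=3
LOAD_FAST i → push 3
LOAD_CONST → push 3
COMPARE_OP bool(<) → 3 vs 3 = False
POP_JUMP_IF_FALSE → pop False; jump
LOAD_FAST x → push 1026
RETURN_VALUE → return 1026.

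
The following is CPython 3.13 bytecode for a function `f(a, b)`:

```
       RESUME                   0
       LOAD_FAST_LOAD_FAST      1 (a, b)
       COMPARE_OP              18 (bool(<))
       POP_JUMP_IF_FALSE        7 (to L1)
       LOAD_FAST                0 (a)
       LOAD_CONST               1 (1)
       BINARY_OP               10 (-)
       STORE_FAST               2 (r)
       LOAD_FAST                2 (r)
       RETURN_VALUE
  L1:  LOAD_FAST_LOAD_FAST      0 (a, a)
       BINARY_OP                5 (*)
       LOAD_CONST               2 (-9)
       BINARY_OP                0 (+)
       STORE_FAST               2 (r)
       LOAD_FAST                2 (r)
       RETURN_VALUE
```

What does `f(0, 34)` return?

-1

LOAD_FAST_LOAD_FAST a,b → push 0,34. Stack: [0, 34]
COMPARE_OP bool(<) → 0 vs 34 = True. Stack: [True]
POP_JUMP_IF_FALSE → pop True; no jump. Stack: []
LOAD_FAST a → push 0. Stack: [0]
LOAD_CONST → push 1. Stack: [0, 1]
BINARY_OP - → 0 - 1 = -1. Stack: [-1]
STORE_FAST r → r=-1. Stack: []
LOAD_FAST r → push -1. Stack: [-1]
RETURN_VALUE → return -1.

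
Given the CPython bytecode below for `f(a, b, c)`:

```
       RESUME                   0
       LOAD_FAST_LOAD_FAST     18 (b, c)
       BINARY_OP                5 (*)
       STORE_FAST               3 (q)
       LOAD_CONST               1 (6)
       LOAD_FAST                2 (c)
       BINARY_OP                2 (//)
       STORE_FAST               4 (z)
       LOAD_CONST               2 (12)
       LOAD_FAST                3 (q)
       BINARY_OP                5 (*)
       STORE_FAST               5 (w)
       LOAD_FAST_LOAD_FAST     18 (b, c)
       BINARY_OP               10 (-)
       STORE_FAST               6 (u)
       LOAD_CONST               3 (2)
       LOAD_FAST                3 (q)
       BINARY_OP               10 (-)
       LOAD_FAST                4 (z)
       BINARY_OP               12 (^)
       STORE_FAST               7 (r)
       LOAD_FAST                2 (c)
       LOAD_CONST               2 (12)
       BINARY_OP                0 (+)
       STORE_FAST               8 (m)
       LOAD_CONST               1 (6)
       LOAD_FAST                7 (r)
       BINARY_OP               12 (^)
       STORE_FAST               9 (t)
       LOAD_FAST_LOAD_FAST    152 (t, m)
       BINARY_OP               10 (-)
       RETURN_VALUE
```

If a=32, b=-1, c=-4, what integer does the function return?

LOAD_FAST_LOAD_FAST b,c → push -1,-4. Stack: [-1, -4]
BINARY_OP * → -1 * -4 = 4. Stack: [4]
STORE_FAST q → q=4. Stack: []
LOAD_CONST → push 6. Stack: [6]
LOAD_FAST c → push -4. Stack: [6, -4]
BINARY_OP // → 6 // -4 = -2. Stack: [-2]
STORE_FAST z → z=-2. Stack: []
LOAD_CONST → push 12. Stack: [12]
LOAD_FAST q → push 4. Stack: [12, 4]
BINARY_OP * → 12 * 4 = 48. Stack: [48]
STORE_FAST w → w=48. Stack: []
LOAD_FAST_LOAD_FAST b,c → push -1,-4. Stack: [-1, -4]
BINARY_OP - → -1 - -4 = 3. Stack: [3]
STORE_FAST u → u=3. Stack: []
LOAD_CONST → push 2. Stack: [2]
LOAD_FAST q → push 4. Stack: [2, 4]
BINARY_OP - → 2 - 4 = -2. Stack: [-2]
LOAD_FAST z → push -2. Stack: [-2, -2]
BINARY_OP ^ → -2 ^ -2 = 0. Stack: [0]
STORE_FAST r → r=0. Stack: []
LOAD_FAST c → push -4. Stack: [-4]
LOAD_CONST → push 12. Stack: [-4, 12]
BINARY_OP + → -4 + 12 = 8. Stack: [8]
STORE_FAST m → m=8. Stack: []
LOAD_CONST → push 6. Stack: [6]
LOAD_FAST r → push 0. Stack: [6, 0]
BINARY_OP ^ → 6 ^ 0 = 6. Stack: [6]
STORE_FAST t → t=6. Stack: []
LOAD_FAST_LOAD_FAST t,m → push 6,8. Stack: [6, 8]
BINARY_OP - → 6 - 8 = -2. Stack: [-2]
RETURN_VALUE → return -2.

-2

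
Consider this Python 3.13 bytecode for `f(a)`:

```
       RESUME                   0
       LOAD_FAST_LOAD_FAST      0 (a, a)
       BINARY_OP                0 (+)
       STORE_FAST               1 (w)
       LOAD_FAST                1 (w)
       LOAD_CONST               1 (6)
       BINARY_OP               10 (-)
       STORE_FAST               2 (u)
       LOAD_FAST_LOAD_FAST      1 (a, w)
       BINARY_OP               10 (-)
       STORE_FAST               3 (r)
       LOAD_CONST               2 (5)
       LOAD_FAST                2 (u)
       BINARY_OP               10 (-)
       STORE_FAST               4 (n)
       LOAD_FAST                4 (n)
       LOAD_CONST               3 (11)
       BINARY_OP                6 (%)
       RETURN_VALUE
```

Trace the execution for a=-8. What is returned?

5

LOAD_FAST_LOAD_FAST a,a → push -8,-8. Stack: [-8, -8]
BINARY_OP + → -8 + -8 = -16. Stack: [-16]
STORE_FAST w → w=-16. Stack: []
LOAD_FAST w → push -16. Stack: [-16]
LOAD_CONST → push 6. Stack: [-16, 6]
BINARY_OP - → -16 - 6 = -22. Stack: [-22]
STORE_FAST u → u=-22. Stack: []
LOAD_FAST_LOAD_FAST a,w → push -8,-16. Stack: [-8, -16]
BINARY_OP - → -8 - -16 = 8. Stack: [8]
STORE_FAST r → r=8. Stack: []
LOAD_CONST → push 5. Stack: [5]
LOAD_FAST u → push -22. Stack: [5, -22]
BINARY_OP - → 5 - -22 = 27. Stack: [27]
STORE_FAST n → n=27. Stack: []
LOAD_FAST n → push 27. Stack: [27]
LOAD_CONST → push 11. Stack: [27, 11]
BINARY_OP % → 27 % 11 = 5. Stack: [5]
RETURN_VALUE → return 5.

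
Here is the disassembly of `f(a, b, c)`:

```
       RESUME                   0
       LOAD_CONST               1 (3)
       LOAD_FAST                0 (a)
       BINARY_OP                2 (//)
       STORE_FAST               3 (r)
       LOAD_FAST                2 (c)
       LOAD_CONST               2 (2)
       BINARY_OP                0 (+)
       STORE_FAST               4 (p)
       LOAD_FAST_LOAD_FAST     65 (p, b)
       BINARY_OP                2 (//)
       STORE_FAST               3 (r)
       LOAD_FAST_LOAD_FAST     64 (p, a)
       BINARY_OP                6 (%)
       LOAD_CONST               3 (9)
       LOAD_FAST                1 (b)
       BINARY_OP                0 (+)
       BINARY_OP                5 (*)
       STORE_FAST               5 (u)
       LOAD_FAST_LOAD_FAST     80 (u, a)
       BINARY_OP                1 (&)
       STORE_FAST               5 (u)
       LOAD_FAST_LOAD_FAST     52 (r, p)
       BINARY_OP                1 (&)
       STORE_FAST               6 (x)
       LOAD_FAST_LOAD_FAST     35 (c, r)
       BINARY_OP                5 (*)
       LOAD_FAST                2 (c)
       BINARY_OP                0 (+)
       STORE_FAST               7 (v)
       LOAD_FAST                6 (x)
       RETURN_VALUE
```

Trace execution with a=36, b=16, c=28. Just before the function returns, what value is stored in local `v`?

56

LOAD_CONST → push 3. Stack: [3]
LOAD_FAST a → push 36. Stack: [3, 36]
BINARY_OP // → 3 // 36 = 0. Stack: [0]
STORE_FAST r → r=0. Stack: []
LOAD_FAST c → push 28. Stack: [28]
LOAD_CONST → push 2. Stack: [28, 2]
BINARY_OP + → 28 + 2 = 30. Stack: [30]
STORE_FAST p → p=30. Stack: []
LOAD_FAST_LOAD_FAST p,b → push 30,16. Stack: [30, 16]
BINARY_OP // → 30 // 16 = 1. Stack: [1]
STORE_FAST r → r=1. Stack: []
LOAD_FAST_LOAD_FAST p,a → push 30,36. Stack: [30, 36]
BINARY_OP % → 30 % 36 = 30. Stack: [30]
LOAD_CONST → push 9. Stack: [30, 9]
LOAD_FAST b → push 16. Stack: [30, 9, 16]
BINARY_OP + → 9 + 16 = 25. Stack: [30, 25]
BINARY_OP * → 30 * 25 = 750. Stack: [750]
STORE_FAST u → u=750. Stack: []
LOAD_FAST_LOAD_FAST u,a → push 750,36. Stack: [750, 36]
BINARY_OP & → 750 & 36 = 36. Stack: [36]
STORE_FAST u → u=36. Stack: []
LOAD_FAST_LOAD_FAST r,p → push 1,30. Stack: [1, 30]
BINARY_OP & → 1 & 30 = 0. Stack: [0]
STORE_FAST x → x=0. Stack: []
LOAD_FAST_LOAD_FAST c,r → push 28,1. Stack: [28, 1]
BINARY_OP * → 28 * 1 = 28. Stack: [28]
LOAD_FAST c → push 28. Stack: [28, 28]
BINARY_OP + → 28 + 28 = 56. Stack: [56]
STORE_FAST v → v=56. Stack: []
LOAD_FAST x → push 0. Stack: [0]
RETURN_VALUE → return 0.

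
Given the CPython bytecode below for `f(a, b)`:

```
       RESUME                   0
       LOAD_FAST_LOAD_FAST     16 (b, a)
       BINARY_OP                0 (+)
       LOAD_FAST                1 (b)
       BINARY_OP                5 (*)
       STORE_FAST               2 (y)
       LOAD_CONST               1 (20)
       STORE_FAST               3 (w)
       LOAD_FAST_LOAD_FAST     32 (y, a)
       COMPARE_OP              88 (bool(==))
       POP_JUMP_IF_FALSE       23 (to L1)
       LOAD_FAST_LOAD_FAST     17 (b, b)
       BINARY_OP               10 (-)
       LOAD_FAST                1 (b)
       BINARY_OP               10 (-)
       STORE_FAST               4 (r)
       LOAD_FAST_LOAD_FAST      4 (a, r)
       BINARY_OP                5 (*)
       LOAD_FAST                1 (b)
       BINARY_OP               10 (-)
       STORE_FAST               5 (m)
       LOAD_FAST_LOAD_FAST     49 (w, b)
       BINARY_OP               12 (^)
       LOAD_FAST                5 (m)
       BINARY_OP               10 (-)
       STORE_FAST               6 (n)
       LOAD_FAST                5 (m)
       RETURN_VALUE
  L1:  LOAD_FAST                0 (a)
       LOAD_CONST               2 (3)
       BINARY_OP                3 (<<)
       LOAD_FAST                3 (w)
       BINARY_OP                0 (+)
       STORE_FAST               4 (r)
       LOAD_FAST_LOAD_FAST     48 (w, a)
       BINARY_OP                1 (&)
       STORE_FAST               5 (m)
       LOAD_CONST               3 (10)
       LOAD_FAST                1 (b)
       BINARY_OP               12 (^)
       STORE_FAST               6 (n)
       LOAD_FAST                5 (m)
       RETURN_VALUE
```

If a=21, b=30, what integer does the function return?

LOAD_FAST_LOAD_FAST b,a → push 30,21. Stack: [30, 21]
BINARY_OP + → 30 + 21 = 51. Stack: [51]
LOAD_FAST b → push 30. Stack: [51, 30]
BINARY_OP * → 51 * 30 = 1530. Stack: [1530]
STORE_FAST y → y=1530. Stack: []
LOAD_CONST → push 20. Stack: [20]
STORE_FAST w → w=20. Stack: []
LOAD_FAST_LOAD_FAST y,a → push 1530,21. Stack: [1530, 21]
COMPARE_OP bool(==) → 1530 vs 21 = False. Stack: [False]
POP_JUMP_IF_FALSE → pop False; jump. Stack: []
LOAD_FAST a → push 21. Stack: [21]
LOAD_CONST → push 3. Stack: [21, 3]
BINARY_OP << → 21 << 3 = 168. Stack: [168]
LOAD_FAST w → push 20. Stack: [168, 20]
BINARY_OP + → 168 + 20 = 188. Stack: [188]
STORE_FAST r → r=188. Stack: []
LOAD_FAST_LOAD_FAST w,a → push 20,21. Stack: [20, 21]
BINARY_OP & → 20 & 21 = 20. Stack: [20]
STORE_FAST m → m=20. Stack: []
LOAD_CONST → push 10. Stack: [10]
LOAD_FAST b → push 30. Stack: [10, 30]
BINARY_OP ^ → 10 ^ 30 = 20. Stack: [20]
STORE_FAST n → n=20. Stack: []
LOAD_FAST m → push 20. Stack: [20]
RETURN_VALUE → return 20.

20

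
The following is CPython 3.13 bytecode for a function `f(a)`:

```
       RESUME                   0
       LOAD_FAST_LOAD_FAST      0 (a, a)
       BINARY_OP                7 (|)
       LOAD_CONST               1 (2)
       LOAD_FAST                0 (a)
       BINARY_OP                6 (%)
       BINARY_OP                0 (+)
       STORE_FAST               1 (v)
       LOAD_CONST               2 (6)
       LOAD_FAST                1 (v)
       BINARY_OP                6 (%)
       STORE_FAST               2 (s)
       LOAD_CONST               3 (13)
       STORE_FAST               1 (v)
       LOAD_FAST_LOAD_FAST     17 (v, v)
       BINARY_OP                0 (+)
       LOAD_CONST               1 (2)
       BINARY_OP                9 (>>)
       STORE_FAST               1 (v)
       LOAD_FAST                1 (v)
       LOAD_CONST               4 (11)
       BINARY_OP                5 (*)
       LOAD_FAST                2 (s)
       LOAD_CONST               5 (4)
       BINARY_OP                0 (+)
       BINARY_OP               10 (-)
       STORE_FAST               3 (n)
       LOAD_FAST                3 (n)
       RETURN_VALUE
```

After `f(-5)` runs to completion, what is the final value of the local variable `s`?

LOAD_FAST_LOAD_FAST a,a → push -5,-5. Stack: [-5, -5]
BINARY_OP | → -5 | -5 = -5. Stack: [-5]
LOAD_CONST → push 2. Stack: [-5, 2]
LOAD_FAST a → push -5. Stack: [-5, 2, -5]
BINARY_OP % → 2 % -5 = -3. Stack: [-5, -3]
BINARY_OP + → -5 + -3 = -8. Stack: [-8]
STORE_FAST v → v=-8. Stack: []
LOAD_CONST → push 6. Stack: [6]
LOAD_FAST v → push -8. Stack: [6, -8]
BINARY_OP % → 6 % -8 = -2. Stack: [-2]
STORE_FAST s → s=-2. Stack: []
LOAD_CONST → push 13. Stack: [13]
STORE_FAST v → v=13. Stack: []
LOAD_FAST_LOAD_FAST v,v → push 13,13. Stack: [13, 13]
BINARY_OP + → 13 + 13 = 26. Stack: [26]
LOAD_CONST → push 2. Stack: [26, 2]
BINARY_OP >> → 26 >> 2 = 6. Stack: [6]
STORE_FAST v → v=6. Stack: []
LOAD_FAST v → push 6. Stack: [6]
LOAD_CONST → push 11. Stack: [6, 11]
BINARY_OP * → 6 * 11 = 66. Stack: [66]
LOAD_FAST s → push -2. Stack: [66, -2]
LOAD_CONST → push 4. Stack: [66, -2, 4]
BINARY_OP + → -2 + 4 = 2. Stack: [66, 2]
BINARY_OP - → 66 - 2 = 64. Stack: [64]
STORE_FAST n → n=64. Stack: []
LOAD_FAST n → push 64. Stack: [64]
RETURN_VALUE → return 64.

-2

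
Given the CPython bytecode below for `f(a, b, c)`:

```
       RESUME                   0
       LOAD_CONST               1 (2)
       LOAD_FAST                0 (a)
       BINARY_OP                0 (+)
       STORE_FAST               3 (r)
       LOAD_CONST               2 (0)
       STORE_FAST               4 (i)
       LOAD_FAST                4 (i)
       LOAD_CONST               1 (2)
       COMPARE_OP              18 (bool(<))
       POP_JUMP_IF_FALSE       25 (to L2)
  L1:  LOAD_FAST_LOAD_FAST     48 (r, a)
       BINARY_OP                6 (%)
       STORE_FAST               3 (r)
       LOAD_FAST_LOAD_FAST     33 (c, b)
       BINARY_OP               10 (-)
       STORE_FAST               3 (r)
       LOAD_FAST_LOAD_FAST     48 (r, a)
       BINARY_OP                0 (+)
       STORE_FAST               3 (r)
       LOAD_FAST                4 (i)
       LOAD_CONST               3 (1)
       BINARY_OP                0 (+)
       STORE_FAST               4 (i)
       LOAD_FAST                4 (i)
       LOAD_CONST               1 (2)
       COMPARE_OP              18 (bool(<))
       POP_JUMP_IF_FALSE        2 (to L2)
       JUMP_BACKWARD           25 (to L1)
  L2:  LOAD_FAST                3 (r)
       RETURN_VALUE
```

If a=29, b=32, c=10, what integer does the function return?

7

LOAD_CONST → push 2. Stack: [2]
LOAD_FAST a → push 29. Stack: [2, 29]
BINARY_OP + → 2 + 29 = 31. Stack: [31]
STORE_FAST r → r=31. Stack: []
LOAD_CONST → push 0. Stack: [0]
STORE_FAST i → i=0. Stack: []
LOAD_FAST i → push 0. Stack: [0]
LOAD_CONST → push 2. Stack: [0, 2]
COMPARE_OP bool(<) → 0 vs 2 = True. Stack: [True]
POP_JUMP_IF_FALSE → pop True; no jump. Stack: []
LOAD_FAST_LOAD_FAST r,a → push 31,29. Stack: [31, 29]
BINARY_OP % → 31 % 29 = 2. Stack: [2]
STORE_FAST r → r=2. Stack: []
LOAD_FAST_LOAD_FAST c,b → push 10,32. Stack: [10, 32]
BINARY_OP - → 10 - 32 = -22. Stack: [-22]
STORE_FAST r → r=-22. Stack: []
LOAD_FAST_LOAD_FAST r,a → push -22,29. Stack: [-22, 29]
BINARY_OP + → -22 + 29 = 7. Stack: [7]
STORE_FAST r → r=7. Stack: []
LOAD_FAST i → push 0. Stack: [0]
LOAD_CONST → push 1. Stack: [0, 1]
BINARY_OP + → 0 + 1 = 1. Stack: [1]
STORE_FAST i → i=1. Stack: []
LOAD_FAST i → push 1. Stack: [1]
LOAD_CONST → push 2. Stack: [1, 2]
COMPARE_OP bool(<) → 1 vs 2 = True. Stack: [True]
POP_JUMP_IF_FALSE → pop True; no jump. Stack: []
LOAD_FAST_LOAD_FAST r,a → push 7,29. Stack: [7, 29]
BINARY_OP % → 7 % 29 = 7. Stack: [7]
STORE_FAST r → r=7. Stack: []
LOAD_FAST_LOAD_FAST c,b → push 10,32. Stack: [10, 32]
BINARY_OP - → 10 - 32 = -22. Stack: [-22]
STORE_FAST r → r=-22. Stack: []
LOAD_FAST_LOAD_FAST r,a → push -22,29. Stack: [-22, 29]
BINARY_OP + → -22 + 29 = 7. Stack: [7]
STORE_FAST r → r=7. Stack: []
LOAD_FAST i → push 1. Stack: [1]
LOAD_CONST → push 1. Stack: [1, 1]
BINARY_OP + → 1 + 1 = 2. Stack: [2]
STORE_FAST i → i=2. Stack: []
LOAD_FAST i → push 2. Stack: [2]
LOAD_CONST → push 2. Stack: [2, 2]
COMPARE_OP bool(<) → 2 vs 2 = False. Stack: [False]
POP_JUMP_IF_FALSE → pop False; jump. Stack: []
LOAD_FAST r → push 7. Stack: [7]
RETURN_VALUE → return 7.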